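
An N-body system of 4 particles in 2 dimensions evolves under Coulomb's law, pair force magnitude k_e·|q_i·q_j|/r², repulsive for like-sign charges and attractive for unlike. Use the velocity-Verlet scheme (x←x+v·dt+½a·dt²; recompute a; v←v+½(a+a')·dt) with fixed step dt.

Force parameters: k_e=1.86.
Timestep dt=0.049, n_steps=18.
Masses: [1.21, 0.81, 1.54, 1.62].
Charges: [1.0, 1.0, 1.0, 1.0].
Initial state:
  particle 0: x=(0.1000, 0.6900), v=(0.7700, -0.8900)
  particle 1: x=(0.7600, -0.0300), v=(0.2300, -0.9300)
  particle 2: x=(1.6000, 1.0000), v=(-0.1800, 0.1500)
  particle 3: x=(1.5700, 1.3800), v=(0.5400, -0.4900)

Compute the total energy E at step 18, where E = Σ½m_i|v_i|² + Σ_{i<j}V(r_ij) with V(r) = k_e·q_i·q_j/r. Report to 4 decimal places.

step 0: x0=(0.1000, 0.6900) x1=(0.7600, -0.0300) x2=(1.6000, 1.0000) x3=(1.5700, 1.3800)
step 1: x0=(0.1350, 0.6474) x1=(0.7717, -0.0798) x2=(1.5931, 0.9982) x3=(1.5964, 1.3661)
step 2: x0=(0.1646, 0.6067) x1=(0.7845, -0.1382) x2=(1.5882, 0.9765) x3=(1.6245, 1.3739)
step 3: x0=(0.1888, 0.5680) x1=(0.7985, -0.2050) x2=(1.5838, 0.9382) x3=(1.6555, 1.4002)
step 4: x0=(0.2078, 0.5312) x1=(0.8135, -0.2802) x2=(1.5796, 0.8885) x3=(1.6896, 1.4402)
step 5: x0=(0.2218, 0.4961) x1=(0.8296, -0.3634) x2=(1.5759, 0.8313) x3=(1.7266, 1.4899)
step 6: x0=(0.2312, 0.4628) x1=(0.8465, -0.4541) x2=(1.5729, 0.7696) x3=(1.7659, 1.5465)
step 7: x0=(0.2360, 0.4308) x1=(0.8641, -0.5520) x2=(1.5711, 0.7051) x3=(1.8071, 1.6082)
step 8: x0=(0.2368, 0.4002) x1=(0.8821, -0.6565) x2=(1.5706, 0.6388) x3=(1.8499, 1.6739)
step 9: x0=(0.2335, 0.3708) x1=(0.9005, -0.7671) x2=(1.5717, 0.5716) x3=(1.8940, 1.7428)
step 10: x0=(0.2267, 0.3424) x1=(0.9191, -0.8834) x2=(1.5744, 0.5039) x3=(1.9391, 1.8141)
step 11: x0=(0.2163, 0.3149) x1=(0.9378, -1.0048) x2=(1.5787, 0.4360) x3=(1.9852, 1.8875)
step 12: x0=(0.2027, 0.2882) x1=(0.9566, -1.1309) x2=(1.5848, 0.3680) x3=(2.0321, 1.9628)
step 13: x0=(0.1861, 0.2623) x1=(0.9755, -1.2614) x2=(1.5924, 0.3002) x3=(2.0797, 2.0395)
step 14: x0=(0.1667, 0.2370) x1=(0.9943, -1.3957) x2=(1.6017, 0.2325) x3=(2.1279, 2.1175)
step 15: x0=(0.1445, 0.2124) x1=(1.0131, -1.5336) x2=(1.6126, 0.1649) x3=(2.1766, 2.1967)
step 16: x0=(0.1200, 0.1884) x1=(1.0319, -1.6748) x2=(1.6249, 0.0975) x3=(2.2258, 2.2769)
step 17: x0=(0.0931, 0.1649) x1=(1.0506, -1.8189) x2=(1.6385, 0.0303) x3=(2.2754, 2.3580)
step 18: x0=(0.0641, 0.1421) x1=(1.0694, -1.9657) x2=(1.6535, -0.0368) x3=(2.3253, 2.4398)
step 0 velocities: v0=(0.7700, -0.8900) v1=(0.2300, -0.9300) v2=(-0.1800, 0.1500) v3=(0.5400, -0.4900)
step 0: KE=1.6826, PE=11.6869, E=13.3695
step 18 velocities: v0=(-0.6121, -0.4618) v1=(0.3818, -3.0213) v2=(0.3182, -1.3675) v3=(1.0228, 1.6784)
step 18: KE=8.7589, PE=4.5901, E=13.3490

13.3490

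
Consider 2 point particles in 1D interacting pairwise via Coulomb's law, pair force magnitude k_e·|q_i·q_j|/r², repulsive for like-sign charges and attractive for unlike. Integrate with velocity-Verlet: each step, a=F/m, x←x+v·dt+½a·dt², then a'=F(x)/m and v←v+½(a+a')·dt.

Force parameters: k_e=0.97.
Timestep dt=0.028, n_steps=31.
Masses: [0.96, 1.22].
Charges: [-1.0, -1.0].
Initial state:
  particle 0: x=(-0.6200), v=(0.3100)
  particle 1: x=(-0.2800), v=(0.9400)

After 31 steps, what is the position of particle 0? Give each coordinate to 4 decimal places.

step 0: x0=(-0.6200) x1=(-0.2800)
step 1: x0=(-0.6147) x1=(-0.2510)
step 2: x0=(-0.6155) x1=(-0.2173)
step 3: x0=(-0.6212) x1=(-0.1796)
step 4: x0=(-0.6310) x1=(-0.1387)
step 5: x0=(-0.6441) x1=(-0.0953)
step 6: x0=(-0.6597) x1=(-0.0498)
step 7: x0=(-0.6776) x1=(-0.0026)
step 8: x0=(-0.6971) x1=(0.0459)
step 9: x0=(-0.7181) x1=(0.0956)
step 10: x0=(-0.7403) x1=(0.1462)
step 11: x0=(-0.7635) x1=(0.1976)
step 12: x0=(-0.7876) x1=(0.2497)
step 13: x0=(-0.8124) x1=(0.3023)
step 14: x0=(-0.8378) x1=(0.3555)
step 15: x0=(-0.8638) x1=(0.4091)
step 16: x0=(-0.8902) x1=(0.4631)
step 17: x0=(-0.9172) x1=(0.5174)
step 18: x0=(-0.9444) x1=(0.5720)
step 19: x0=(-0.9721) x1=(0.6269)
step 20: x0=(-1.0000) x1=(0.6820)
step 21: x0=(-1.0283) x1=(0.7374)
step 22: x0=(-1.0567) x1=(0.7930)
step 23: x0=(-1.0855) x1=(0.8487)
step 24: x0=(-1.1144) x1=(0.9046)
step 25: x0=(-1.1435) x1=(0.9607)
step 26: x0=(-1.1728) x1=(1.0169)
step 27: x0=(-1.2023) x1=(1.0732)
step 28: x0=(-1.2319) x1=(1.1297)
step 29: x0=(-1.2616) x1=(1.1862)
step 30: x0=(-1.2915) x1=(1.2429)
step 31: x0=(-1.3215) x1=(1.2997)

(-1.3215)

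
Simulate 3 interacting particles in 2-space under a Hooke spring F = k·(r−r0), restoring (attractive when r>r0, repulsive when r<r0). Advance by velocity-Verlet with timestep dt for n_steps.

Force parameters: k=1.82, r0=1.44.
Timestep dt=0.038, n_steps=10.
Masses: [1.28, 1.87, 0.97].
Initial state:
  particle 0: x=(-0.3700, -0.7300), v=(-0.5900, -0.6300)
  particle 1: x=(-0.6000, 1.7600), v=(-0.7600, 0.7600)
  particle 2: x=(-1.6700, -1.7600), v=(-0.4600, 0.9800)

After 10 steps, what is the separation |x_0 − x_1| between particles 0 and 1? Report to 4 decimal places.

step 0: x0=(-0.3700, -0.7300) x1=(-0.6000, 1.7600) x2=(-1.6700, -1.7600)
step 1: x0=(-0.3927, -0.7530) x1=(-0.6293, 1.7866) x2=(-1.6864, -1.7197)
step 2: x0=(-0.4159, -0.7739) x1=(-0.6593, 1.8087) x2=(-1.7006, -1.6733)
step 3: x0=(-0.4395, -0.7927) x1=(-0.6901, 1.8262) x2=(-1.7129, -1.6210)
step 4: x0=(-0.4635, -0.8091) x1=(-0.7215, 1.8392) x2=(-1.7233, -1.5630)
step 5: x0=(-0.4878, -0.8230) x1=(-0.7536, 1.8476) x2=(-1.7320, -1.4995)
step 6: x0=(-0.5123, -0.8343) x1=(-0.7864, 1.8515) x2=(-1.7393, -1.4308)
step 7: x0=(-0.5370, -0.8430) x1=(-0.8198, 1.8510) x2=(-1.7452, -1.3569)
step 8: x0=(-0.5616, -0.8491) x1=(-0.8537, 1.8461) x2=(-1.7500, -1.2782)
step 9: x0=(-0.5862, -0.8524) x1=(-0.8881, 1.8370) x2=(-1.7540, -1.1950)
step 10: x0=(-0.6107, -0.8530) x1=(-0.9230, 1.8238) x2=(-1.7572, -1.1075)

2.6950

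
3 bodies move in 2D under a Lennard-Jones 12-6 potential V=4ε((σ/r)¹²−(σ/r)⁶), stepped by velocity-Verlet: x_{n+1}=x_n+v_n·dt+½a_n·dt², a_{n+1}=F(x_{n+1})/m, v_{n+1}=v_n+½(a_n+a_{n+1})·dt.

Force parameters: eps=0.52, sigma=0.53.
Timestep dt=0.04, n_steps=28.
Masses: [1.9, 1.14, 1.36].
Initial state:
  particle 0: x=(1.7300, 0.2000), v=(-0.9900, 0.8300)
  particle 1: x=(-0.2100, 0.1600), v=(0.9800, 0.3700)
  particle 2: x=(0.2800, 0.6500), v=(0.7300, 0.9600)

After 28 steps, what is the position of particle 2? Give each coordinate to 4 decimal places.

step 0: x0=(1.7300, 0.2000) x1=(-0.2100, 0.1600) x2=(0.2800, 0.6500)
step 1: x0=(1.6904, 0.2332) x1=(-0.1697, 0.1759) x2=(0.3083, 0.6875)
step 2: x0=(1.6508, 0.2664) x1=(-0.1274, 0.1939) x2=(0.3350, 0.7232)
step 3: x0=(1.6111, 0.2996) x1=(-0.0832, 0.2141) x2=(0.3600, 0.7570)
step 4: x0=(1.5714, 0.3328) x1=(-0.0372, 0.2366) x2=(0.3836, 0.7890)
step 5: x0=(1.5317, 0.3661) x1=(0.0107, 0.2614) x2=(0.4057, 0.8189)
step 6: x0=(1.4919, 0.3993) x1=(0.0604, 0.2889) x2=(0.4264, 0.8466)
step 7: x0=(1.4520, 0.4326) x1=(0.1120, 0.3190) x2=(0.4456, 0.8720)
step 8: x0=(1.4120, 0.4660) x1=(0.1653, 0.3520) x2=(0.4636, 0.8950)
step 9: x0=(1.3717, 0.4994) x1=(0.2198, 0.3870) x2=(0.4809, 0.9161)
step 10: x0=(1.3312, 0.5329) x1=(0.2741, 0.4214) x2=(0.4987, 0.9377)
step 11: x0=(1.2902, 0.5665) x1=(0.3253, 0.4480) x2=(0.5199, 0.9656)
step 12: x0=(1.2484, 0.6004) x1=(0.3721, 0.4620) x2=(0.5457, 1.0037)
step 13: x0=(1.2053, 0.6346) x1=(0.4179, 0.4702) x2=(0.5742, 1.0462)
step 14: x0=(1.1604, 0.6694) x1=(0.4652, 0.4790) x2=(0.6041, 1.0875)
step 15: x0=(1.1125, 0.7048) x1=(0.5156, 0.4911) x2=(0.6356, 1.1251)
step 16: x0=(1.0615, 0.7408) x1=(0.5694, 0.5073) x2=(0.6684, 1.1584)
step 17: x0=(1.0227, 0.7796) x1=(0.6065, 0.5186) x2=(0.6982, 1.1918)
step 18: x0=(1.0602, 0.8382) x1=(0.5417, 0.4689) x2=(0.7068, 1.2489)
step 19: x0=(1.1046, 0.8860) x1=(0.4797, 0.4224) x2=(0.7036, 1.3182)
step 20: x0=(1.1484, 0.9328) x1=(0.4193, 0.3777) x2=(0.6997, 1.3875)
step 21: x0=(1.1906, 0.9807) x1=(0.3595, 0.3336) x2=(0.6976, 1.4548)
step 22: x0=(1.2313, 1.0297) x1=(0.3000, 0.2898) x2=(0.6974, 1.5201)
step 23: x0=(1.2708, 1.0798) x1=(0.2405, 0.2462) x2=(0.6988, 1.5839)
step 24: x0=(1.3094, 1.1307) x1=(0.1811, 0.2026) x2=(0.7014, 1.6466)
step 25: x0=(1.3473, 1.1821) x1=(0.1217, 0.1590) x2=(0.7049, 1.7084)
step 26: x0=(1.3846, 1.2340) x1=(0.0624, 0.1155) x2=(0.7093, 1.7696)
step 27: x0=(1.4214, 1.2863) x1=(0.0031, 0.0720) x2=(0.7144, 1.8302)
step 28: x0=(1.4579, 1.3389) x1=(-0.0563, 0.0285) x2=(0.7199, 1.8905)

(0.7199, 1.8905)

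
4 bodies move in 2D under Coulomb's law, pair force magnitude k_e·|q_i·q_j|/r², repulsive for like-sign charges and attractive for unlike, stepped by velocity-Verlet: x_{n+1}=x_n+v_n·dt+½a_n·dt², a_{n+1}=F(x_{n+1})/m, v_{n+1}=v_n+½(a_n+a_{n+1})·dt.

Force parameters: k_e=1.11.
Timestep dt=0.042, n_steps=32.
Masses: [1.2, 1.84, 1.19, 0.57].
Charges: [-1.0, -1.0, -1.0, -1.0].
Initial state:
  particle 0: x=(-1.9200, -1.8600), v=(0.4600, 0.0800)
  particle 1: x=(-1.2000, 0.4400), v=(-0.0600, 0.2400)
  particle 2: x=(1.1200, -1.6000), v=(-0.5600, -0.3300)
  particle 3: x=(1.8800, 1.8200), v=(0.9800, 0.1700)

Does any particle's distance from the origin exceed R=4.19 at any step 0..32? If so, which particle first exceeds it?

step 0: x0=(-1.9200, -1.8600) x1=(-1.2000, 0.4400) x2=(1.1200, -1.6000) x3=(1.8800, 1.8200)
step 1: x0=(-1.9008, -1.8568) x1=(-1.2026, 0.4502) x2=(1.0966, -1.6140) x3=(1.9214, 1.8274)
step 2: x0=(-1.8820, -1.8539) x1=(-1.2053, 0.4606) x2=(1.0735, -1.6282) x3=(1.9632, 1.8352)
step 3: x0=(-1.8634, -1.8514) x1=(-1.2081, 0.4712) x2=(1.0507, -1.6426) x3=(2.0054, 1.8435)
step 4: x0=(-1.8451, -1.8491) x1=(-1.2110, 0.4820) x2=(1.0282, -1.6573) x3=(2.0480, 1.8523)
step 5: x0=(-1.8272, -1.8472) x1=(-1.2140, 0.4931) x2=(1.0059, -1.6721) x3=(2.0910, 1.8615)
step 6: x0=(-1.8096, -1.8457) x1=(-1.2171, 0.5044) x2=(0.9840, -1.6872) x3=(2.1345, 1.8711)
step 7: x0=(-1.7923, -1.8444) x1=(-1.2204, 0.5158) x2=(0.9623, -1.7026) x3=(2.1783, 1.8811)
step 8: x0=(-1.7753, -1.8434) x1=(-1.2237, 0.5276) x2=(0.9409, -1.7181) x3=(2.2226, 1.8916)
step 9: x0=(-1.7586, -1.8428) x1=(-1.2272, 0.5395) x2=(0.9199, -1.7339) x3=(2.2672, 1.9024)
step 10: x0=(-1.7423, -1.8425) x1=(-1.2308, 0.5517) x2=(0.8991, -1.7498) x3=(2.3123, 1.9136)
step 11: x0=(-1.7262, -1.8425) x1=(-1.2344, 0.5641) x2=(0.8787, -1.7660) x3=(2.3577, 1.9252)
step 12: x0=(-1.7106, -1.8428) x1=(-1.2382, 0.5767) x2=(0.8585, -1.7824) x3=(2.4035, 1.9371)
step 13: x0=(-1.6952, -1.8434) x1=(-1.2421, 0.5895) x2=(0.8387, -1.7990) x3=(2.4497, 1.9494)
step 14: x0=(-1.6802, -1.8443) x1=(-1.2461, 0.6026) x2=(0.8192, -1.8158) x3=(2.4962, 1.9620)
step 15: x0=(-1.6655, -1.8455) x1=(-1.2502, 0.6159) x2=(0.8001, -1.8329) x3=(2.5431, 1.9750)
step 16: x0=(-1.6512, -1.8470) x1=(-1.2543, 0.6295) x2=(0.7813, -1.8501) x3=(2.5904, 1.9882)
step 17: x0=(-1.6373, -1.8488) x1=(-1.2586, 0.6432) x2=(0.7628, -1.8676) x3=(2.6380, 2.0018)
step 18: x0=(-1.6237, -1.8508) x1=(-1.2630, 0.6572) x2=(0.7446, -1.8852) x3=(2.6860, 2.0157)
step 19: x0=(-1.6105, -1.8532) x1=(-1.2675, 0.6714) x2=(0.7269, -1.9031) x3=(2.7343, 2.0299)
step 20: x0=(-1.5976, -1.8558) x1=(-1.2721, 0.6858) x2=(0.7094, -1.9211) x3=(2.7829, 2.0443)
step 21: x0=(-1.5851, -1.8587) x1=(-1.2767, 0.7005) x2=(0.6924, -1.9394) x3=(2.8319, 2.0591)
step 22: x0=(-1.5730, -1.8619) x1=(-1.2815, 0.7153) x2=(0.6757, -1.9578) x3=(2.8812, 2.0741)
step 23: x0=(-1.5612, -1.8653) x1=(-1.2863, 0.7304) x2=(0.6594, -1.9765) x3=(2.9309, 2.0894)
step 24: x0=(-1.5499, -1.8689) x1=(-1.2913, 0.7457) x2=(0.6434, -1.9954) x3=(2.9808, 2.1049)
step 25: x0=(-1.5390, -1.8728) x1=(-1.2963, 0.7613) x2=(0.6279, -2.0145) x3=(3.0311, 2.1207)
step 26: x0=(-1.5284, -1.8770) x1=(-1.3014, 0.7770) x2=(0.6127, -2.0337) x3=(3.0816, 2.1367)
step 27: x0=(-1.5183, -1.8814) x1=(-1.3067, 0.7929) x2=(0.5980, -2.0532) x3=(3.1325, 2.1530)
step 28: x0=(-1.5085, -1.8860) x1=(-1.3120, 0.8091) x2=(0.5836, -2.0729) x3=(3.1836, 2.1695)
step 29: x0=(-1.4992, -1.8908) x1=(-1.3173, 0.8254) x2=(0.5697, -2.0928) x3=(3.2351, 2.1862)
step 30: x0=(-1.4903, -1.8958) x1=(-1.3228, 0.8420) x2=(0.5562, -2.1129) x3=(3.2868, 2.2031)
step 31: x0=(-1.4819, -1.9011) x1=(-1.3283, 0.8588) x2=(0.5431, -2.1332) x3=(3.3388, 2.2202)
step 32: x0=(-1.4738, -1.9065) x1=(-1.3340, 0.8757) x2=(0.5304, -2.1537) x3=(3.3911, 2.2376)

no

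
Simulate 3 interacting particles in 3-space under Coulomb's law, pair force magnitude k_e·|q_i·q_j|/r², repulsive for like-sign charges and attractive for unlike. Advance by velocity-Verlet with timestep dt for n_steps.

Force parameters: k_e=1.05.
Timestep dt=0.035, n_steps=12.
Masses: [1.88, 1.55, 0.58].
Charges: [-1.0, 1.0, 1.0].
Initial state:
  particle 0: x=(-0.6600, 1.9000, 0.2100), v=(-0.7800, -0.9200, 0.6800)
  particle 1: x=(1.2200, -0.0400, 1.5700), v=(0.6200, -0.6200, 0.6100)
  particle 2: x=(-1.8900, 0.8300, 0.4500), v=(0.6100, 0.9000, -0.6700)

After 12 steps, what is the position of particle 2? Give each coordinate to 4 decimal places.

step 0: x0=(-0.6600, 1.9000, 0.2100) x1=(1.2200, -0.0400, 1.5700) x2=(-1.8900, 0.8300, 0.4500)
step 1: x0=(-0.6874, 1.8677, 0.2338) x1=(1.2417, -0.0617, 1.5913) x2=(-1.8684, 0.8618, 0.4265)
step 2: x0=(-0.7149, 1.8352, 0.2577) x1=(1.2634, -0.0833, 1.6127) x2=(-1.8463, 0.8942, 0.4027)
step 3: x0=(-0.7426, 1.8024, 0.2817) x1=(1.2851, -0.1049, 1.6340) x2=(-1.8236, 0.9273, 0.3789)
step 4: x0=(-0.7706, 1.7693, 0.3057) x1=(1.3068, -0.1265, 1.6553) x2=(-1.8002, 0.9612, 0.3548)
step 5: x0=(-0.7988, 1.7360, 0.3298) x1=(1.3286, -0.1480, 1.6766) x2=(-1.7759, 0.9960, 0.3307)
step 6: x0=(-0.8273, 1.7024, 0.3539) x1=(1.3503, -0.1696, 1.6978) x2=(-1.7506, 1.0317, 0.3065)
step 7: x0=(-0.8563, 1.6684, 0.3780) x1=(1.3720, -0.1910, 1.7191) x2=(-1.7241, 1.0684, 0.2823)
step 8: x0=(-0.8856, 1.6340, 0.4021) x1=(1.3937, -0.2125, 1.7403) x2=(-1.6961, 1.1063, 0.2582)
step 9: x0=(-0.9155, 1.5992, 0.4261) x1=(1.4154, -0.2339, 1.7616) x2=(-1.6663, 1.1455, 0.2344)
step 10: x0=(-0.9461, 1.5639, 0.4499) x1=(1.4371, -0.2553, 1.7828) x2=(-1.6343, 1.1862, 0.2111)
step 11: x0=(-0.9775, 1.5281, 0.4735) x1=(1.4588, -0.2767, 1.8041) x2=(-1.5997, 1.2285, 0.1887)
step 12: x0=(-1.0099, 1.4918, 0.4966) x1=(1.4805, -0.2981, 1.8253) x2=(-1.5620, 1.2724, 0.1678)

(-1.5620, 1.2724, 0.1678)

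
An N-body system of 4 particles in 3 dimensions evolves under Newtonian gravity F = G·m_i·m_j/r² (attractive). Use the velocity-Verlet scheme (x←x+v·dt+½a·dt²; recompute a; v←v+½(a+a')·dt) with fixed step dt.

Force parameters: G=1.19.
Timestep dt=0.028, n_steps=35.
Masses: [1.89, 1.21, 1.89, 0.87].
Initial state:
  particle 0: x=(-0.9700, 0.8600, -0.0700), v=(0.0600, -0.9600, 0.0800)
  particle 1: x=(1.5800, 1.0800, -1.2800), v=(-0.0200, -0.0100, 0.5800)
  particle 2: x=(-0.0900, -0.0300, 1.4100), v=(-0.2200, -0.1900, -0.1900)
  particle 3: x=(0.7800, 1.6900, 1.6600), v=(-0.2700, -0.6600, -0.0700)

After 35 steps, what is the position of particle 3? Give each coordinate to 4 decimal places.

step 0: x0=(-0.9700, 0.8600, -0.0700) x1=(1.5800, 1.0800, -1.2800) x2=(-0.0900, -0.0300, 1.4100) x3=(0.7800, 1.6900, 1.6600)
step 1: x0=(-0.9681, 0.8330, -0.0676) x1=(1.5793, 1.0797, -1.2636) x2=(-0.0962, -0.0351, 1.4045) x3=(0.7723, 1.6713, 1.6579)
step 2: x0=(-0.9658, 0.8059, -0.0648) x1=(1.5783, 1.0793, -1.2469) x2=(-0.1025, -0.0398, 1.3985) x3=(0.7642, 1.6520, 1.6554)
step 3: x0=(-0.9630, 0.7786, -0.0615) x1=(1.5770, 1.0789, -1.2299) x2=(-0.1088, -0.0440, 1.3922) x3=(0.7557, 1.6322, 1.6526)
step 4: x0=(-0.9599, 0.7512, -0.0579) x1=(1.5753, 1.0784, -1.2126) x2=(-0.1152, -0.0477, 1.3853) x3=(0.7469, 1.6119, 1.6494)
step 5: x0=(-0.9562, 0.7235, -0.0539) x1=(1.5734, 1.0779, -1.1950) x2=(-0.1217, -0.0510, 1.3781) x3=(0.7377, 1.5910, 1.6458)
step 6: x0=(-0.9521, 0.6958, -0.0494) x1=(1.5712, 1.0773, -1.1771) x2=(-0.1282, -0.0539, 1.3704) x3=(0.7281, 1.5695, 1.6419)
step 7: x0=(-0.9476, 0.6678, -0.0444) x1=(1.5686, 1.0766, -1.1589) x2=(-0.1349, -0.0562, 1.3622) x3=(0.7182, 1.5475, 1.6376)
step 8: x0=(-0.9426, 0.6397, -0.0390) x1=(1.5657, 1.0758, -1.1404) x2=(-0.1416, -0.0581, 1.3535) x3=(0.7078, 1.5250, 1.6329)
step 9: x0=(-0.9371, 0.6114, -0.0331) x1=(1.5625, 1.0749, -1.1216) x2=(-0.1485, -0.0596, 1.3443) x3=(0.6971, 1.5018, 1.6278)
step 10: x0=(-0.9311, 0.5830, -0.0267) x1=(1.5590, 1.0740, -1.1024) x2=(-0.1554, -0.0605, 1.3346) x3=(0.6860, 1.4781, 1.6223)
step 11: x0=(-0.9246, 0.5544, -0.0198) x1=(1.5551, 1.0730, -1.0830) x2=(-0.1624, -0.0609, 1.3243) x3=(0.6744, 1.4537, 1.6164)
step 12: x0=(-0.9176, 0.5257, -0.0124) x1=(1.5509, 1.0719, -1.0632) x2=(-0.1695, -0.0609, 1.3135) x3=(0.6624, 1.4287, 1.6101)
step 13: x0=(-0.9100, 0.4968, -0.0043) x1=(1.5464, 1.0707, -1.0431) x2=(-0.1768, -0.0603, 1.3021) x3=(0.6500, 1.4031, 1.6034)
step 14: x0=(-0.9020, 0.4677, 0.0043) x1=(1.5415, 1.0693, -1.0227) x2=(-0.1841, -0.0592, 1.2902) x3=(0.6372, 1.3769, 1.5962)
step 15: x0=(-0.8933, 0.4385, 0.0136) x1=(1.5363, 1.0679, -1.0020) x2=(-0.1916, -0.0575, 1.2775) x3=(0.6239, 1.3500, 1.5885)
step 16: x0=(-0.8841, 0.4092, 0.0235) x1=(1.5307, 1.0664, -0.9809) x2=(-0.1992, -0.0554, 1.2643) x3=(0.6101, 1.3223, 1.5804)
step 17: x0=(-0.8743, 0.3796, 0.0341) x1=(1.5247, 1.0647, -0.9595) x2=(-0.2070, -0.0526, 1.2503) x3=(0.5959, 1.2940, 1.5719)
step 18: x0=(-0.8639, 0.3500, 0.0455) x1=(1.5184, 1.0629, -0.9378) x2=(-0.2149, -0.0494, 1.2356) x3=(0.5811, 1.2650, 1.5628)
step 19: x0=(-0.8528, 0.3202, 0.0576) x1=(1.5117, 1.0610, -0.9157) x2=(-0.2230, -0.0455, 1.2202) x3=(0.5659, 1.2352, 1.5532)
step 20: x0=(-0.8410, 0.2902, 0.0706) x1=(1.5046, 1.0589, -0.8933) x2=(-0.2312, -0.0411, 1.2039) x3=(0.5501, 1.2047, 1.5430)
step 21: x0=(-0.8286, 0.2601, 0.0845) x1=(1.4972, 1.0568, -0.8705) x2=(-0.2397, -0.0360, 1.1868) x3=(0.5337, 1.1734, 1.5323)
step 22: x0=(-0.8154, 0.2299, 0.0994) x1=(1.4893, 1.0544, -0.8474) x2=(-0.2483, -0.0304, 1.1687) x3=(0.5167, 1.1412, 1.5210)
step 23: x0=(-0.8014, 0.1996, 0.1153) x1=(1.4810, 1.0519, -0.8239) x2=(-0.2573, -0.0242, 1.1497) x3=(0.4991, 1.1082, 1.5091)
step 24: x0=(-0.7866, 0.1691, 0.1324) x1=(1.4724, 1.0492, -0.8001) x2=(-0.2664, -0.0173, 1.1296) x3=(0.4809, 1.0743, 1.4965)
step 25: x0=(-0.7709, 0.1386, 0.1507) x1=(1.4633, 1.0464, -0.7759) x2=(-0.2759, -0.0098, 1.1083) x3=(0.4620, 1.0395, 1.4832)
step 26: x0=(-0.7543, 0.1081, 0.1704) x1=(1.4538, 1.0434, -0.7513) x2=(-0.2857, -0.0017, 1.0857) x3=(0.4423, 1.0037, 1.4693)
step 27: x0=(-0.7367, 0.0775, 0.1916) x1=(1.4438, 1.0402, -0.7263) x2=(-0.2959, 0.0070, 1.0617) x3=(0.4219, 0.9669, 1.4545)
step 28: x0=(-0.7179, 0.0469, 0.2146) x1=(1.4334, 1.0368, -0.7010) x2=(-0.3065, 0.0162, 1.0361) x3=(0.4006, 0.9290, 1.4389)
step 29: x0=(-0.6980, 0.0165, 0.2395) x1=(1.4226, 1.0332, -0.6753) x2=(-0.3176, 0.0261, 1.0088) x3=(0.3784, 0.8900, 1.4224)
step 30: x0=(-0.6766, -0.0138, 0.2666) x1=(1.4113, 1.0293, -0.6492) x2=(-0.3294, 0.0363, 0.9793) x3=(0.3553, 0.8499, 1.4050)
step 31: x0=(-0.6538, -0.0436, 0.2964) x1=(1.3995, 1.0253, -0.6226) x2=(-0.3419, 0.0469, 0.9475) x3=(0.3311, 0.8086, 1.3865)
step 32: x0=(-0.6292, -0.0728, 0.3292) x1=(1.3872, 1.0210, -0.5957) x2=(-0.3553, 0.0576, 0.9129) x3=(0.3058, 0.7660, 1.3668)
step 33: x0=(-0.6026, -0.1010, 0.3658) x1=(1.3744, 1.0164, -0.5683) x2=(-0.3698, 0.0681, 0.8749) x3=(0.2793, 0.7220, 1.3459)
step 34: x0=(-0.5736, -0.1274, 0.4070) x1=(1.3611, 1.0116, -0.5406) x2=(-0.3858, 0.0776, 0.8326) x3=(0.2515, 0.6767, 1.3236)
step 35: x0=(-0.5417, -0.1508, 0.4541) x1=(1.3472, 1.0065, -0.5124) x2=(-0.4036, 0.0849, 0.7848) x3=(0.2221, 0.6299, 1.2997)

(0.2221, 0.6299, 1.2997)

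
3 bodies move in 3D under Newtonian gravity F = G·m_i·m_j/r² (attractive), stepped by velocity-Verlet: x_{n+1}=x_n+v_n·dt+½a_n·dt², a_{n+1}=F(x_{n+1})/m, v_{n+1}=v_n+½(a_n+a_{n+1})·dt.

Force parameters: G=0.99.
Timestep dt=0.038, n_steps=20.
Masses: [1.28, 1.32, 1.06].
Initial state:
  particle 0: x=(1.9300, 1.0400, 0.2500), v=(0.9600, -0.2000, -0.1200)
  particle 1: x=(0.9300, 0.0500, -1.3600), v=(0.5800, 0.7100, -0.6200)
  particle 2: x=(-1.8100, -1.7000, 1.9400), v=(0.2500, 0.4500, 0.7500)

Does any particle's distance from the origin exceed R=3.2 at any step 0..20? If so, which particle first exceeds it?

step 0: x0=(1.9300, 1.0400, 0.2500) x1=(0.9300, 0.0500, -1.3600) x2=(-1.8100, -1.7000, 1.9400)
step 1: x0=(1.9664, 1.0323, 0.2453) x1=(0.9521, 0.0771, -1.3834) x2=(-1.8004, -1.6829, 1.9685)
step 2: x0=(2.0025, 1.0244, 0.2403) x1=(0.9744, 0.1043, -1.4064) x2=(-1.7908, -1.6657, 1.9968)
step 3: x0=(2.0384, 1.0162, 0.2350) x1=(0.9968, 0.1316, -1.4291) x2=(-1.7810, -1.6484, 2.0251)
step 4: x0=(2.0740, 1.0079, 0.2294) x1=(1.0193, 0.1591, -1.4514) x2=(-1.7711, -1.6310, 2.0533)
step 5: x0=(2.1094, 0.9994, 0.2236) x1=(1.0421, 0.1867, -1.4734) x2=(-1.7612, -1.6136, 2.0814)
step 6: x0=(2.1445, 0.9906, 0.2174) x1=(1.0649, 0.2145, -1.4950) x2=(-1.7511, -1.5961, 2.1094)
step 7: x0=(2.1794, 0.9818, 0.2109) x1=(1.0880, 0.2423, -1.5163) x2=(-1.7409, -1.5786, 2.1374)
step 8: x0=(2.2141, 0.9727, 0.2042) x1=(1.1112, 0.2703, -1.5372) x2=(-1.7306, -1.5609, 2.1652)
step 9: x0=(2.2485, 0.9635, 0.1971) x1=(1.1345, 0.2984, -1.5578) x2=(-1.7203, -1.5433, 2.1930)
step 10: x0=(2.2826, 0.9541, 0.1898) x1=(1.1580, 0.3266, -1.5780) x2=(-1.7098, -1.5255, 2.2207)
step 11: x0=(2.3165, 0.9446, 0.1821) x1=(1.1817, 0.3548, -1.5978) x2=(-1.6992, -1.5077, 2.2483)
step 12: x0=(2.3502, 0.9350, 0.1742) x1=(1.2056, 0.3832, -1.6173) x2=(-1.6886, -1.4899, 2.2758)
step 13: x0=(2.3836, 0.9252, 0.1659) x1=(1.2296, 0.4116, -1.6365) x2=(-1.6778, -1.4719, 2.3033)
step 14: x0=(2.4168, 0.9154, 0.1574) x1=(1.2537, 0.4401, -1.6553) x2=(-1.6670, -1.4540, 2.3307)
step 15: x0=(2.4497, 0.9054, 0.1486) x1=(1.2781, 0.4686, -1.6737) x2=(-1.6560, -1.4359, 2.3580)
step 16: x0=(2.4823, 0.8953, 0.1395) x1=(1.3026, 0.4972, -1.6918) x2=(-1.6450, -1.4178, 2.3852)
step 17: x0=(2.5148, 0.8851, 0.1300) x1=(1.3273, 0.5259, -1.7096) x2=(-1.6339, -1.3997, 2.4123)
step 18: x0=(2.5469, 0.8749, 0.1203) x1=(1.3521, 0.5546, -1.7270) x2=(-1.6227, -1.3815, 2.4394)
step 19: x0=(2.5789, 0.8645, 0.1103) x1=(1.3772, 0.5833, -1.7440) x2=(-1.6114, -1.3633, 2.4663)
step 20: x0=(2.6105, 0.8541, 0.1000) x1=(1.4024, 0.6120, -1.7608) x2=(-1.6001, -1.3450, 2.4932)

yes, particle 2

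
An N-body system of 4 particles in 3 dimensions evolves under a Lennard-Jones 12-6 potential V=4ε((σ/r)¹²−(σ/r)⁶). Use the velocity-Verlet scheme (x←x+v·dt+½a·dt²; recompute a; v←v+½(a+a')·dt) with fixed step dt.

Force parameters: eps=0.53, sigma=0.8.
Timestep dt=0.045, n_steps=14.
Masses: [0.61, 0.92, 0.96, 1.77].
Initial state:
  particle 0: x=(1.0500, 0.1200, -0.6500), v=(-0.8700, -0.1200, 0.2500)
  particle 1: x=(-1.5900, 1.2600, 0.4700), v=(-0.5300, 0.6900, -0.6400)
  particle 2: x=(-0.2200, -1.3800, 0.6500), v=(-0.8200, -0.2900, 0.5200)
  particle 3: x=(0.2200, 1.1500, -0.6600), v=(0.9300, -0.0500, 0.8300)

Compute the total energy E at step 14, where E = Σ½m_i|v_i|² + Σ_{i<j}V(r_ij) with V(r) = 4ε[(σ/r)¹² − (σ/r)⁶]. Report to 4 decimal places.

step 0: x0=(1.0500, 0.1200, -0.6500) x1=(-1.5900, 1.2600, 0.4700) x2=(-0.2200, -1.3800, 0.6500) x3=(0.2200, 1.1500, -0.6600)
step 1: x0=(1.0104, 0.1151, -0.6387) x1=(-1.6138, 1.2910, 0.4412) x2=(-0.2569, -1.3930, 0.6734) x3=(0.2620, 1.1476, -0.6226)
step 2: x0=(0.9697, 0.1117, -0.6275) x1=(-1.6376, 1.3221, 0.4124) x2=(-0.2938, -1.4061, 0.6968) x3=(0.3043, 1.1446, -0.5853)
step 3: x0=(0.9279, 0.1101, -0.6161) x1=(-1.6614, 1.3531, 0.3835) x2=(-0.3307, -1.4191, 0.7201) x3=(0.3471, 1.1410, -0.5479)
step 4: x0=(0.8846, 0.1109, -0.6045) x1=(-1.6851, 1.3842, 0.3547) x2=(-0.3675, -1.4321, 0.7435) x3=(0.3903, 1.1367, -0.5106)
step 5: x0=(0.8400, 0.1146, -0.5927) x1=(-1.7089, 1.4152, 0.3258) x2=(-0.4044, -1.4450, 0.7669) x3=(0.4339, 1.1312, -0.4734)
step 6: x0=(0.7938, 0.1220, -0.5804) x1=(-1.7326, 1.4462, 0.2969) x2=(-0.4413, -1.4580, 0.7902) x3=(0.4781, 1.1245, -0.4364)
step 7: x0=(0.7462, 0.1338, -0.5675) x1=(-1.7562, 1.4772, 0.2681) x2=(-0.4781, -1.4710, 0.8135) x3=(0.5227, 1.1163, -0.3995)
step 8: x0=(0.6975, 0.1505, -0.5537) x1=(-1.7799, 1.5082, 0.2392) x2=(-0.5149, -1.4839, 0.8369) x3=(0.5677, 1.1064, -0.3630)
step 9: x0=(0.6481, 0.1722, -0.5388) x1=(-1.8035, 1.5392, 0.2103) x2=(-0.5518, -1.4968, 0.8602) x3=(0.6130, 1.0948, -0.3268)
step 10: x0=(0.5985, 0.1983, -0.5230) x1=(-1.8271, 1.5702, 0.1814) x2=(-0.5886, -1.5097, 0.8835) x3=(0.6582, 1.0816, -0.2909)
step 11: x0=(0.5491, 0.2265, -0.5066) x1=(-1.8507, 1.6012, 0.1525) x2=(-0.6254, -1.5226, 0.9068) x3=(0.7035, 1.0678, -0.2552)
step 12: x0=(0.4994, 0.2537, -0.4905) x1=(-1.8743, 1.6322, 0.1236) x2=(-0.6622, -1.5355, 0.9301) x3=(0.7488, 1.0542, -0.2194)
step 13: x0=(0.4488, 0.2779, -0.4754) x1=(-1.8979, 1.6631, 0.0947) x2=(-0.6991, -1.5484, 0.9533) x3=(0.7944, 1.0417, -0.1833)
step 14: x0=(0.3975, 0.3006, -0.4609) x1=(-1.9215, 1.6941, 0.0658) x2=(-0.7359, -1.5613, 0.9766) x3=(0.8402, 1.0297, -0.1470)
step 0 velocities: v0=(-0.8700, -0.1200, 0.2500) v1=(-0.5300, 0.6900, -0.6400) v2=(-0.8200, -0.2900, 0.5200) v3=(0.9300, -0.0500, 0.8300)
step 0: KE=2.6612, PE=-0.1101, E=2.5511
step 14 velocities: v0=(-1.1320, 0.5174, 0.3289) v1=(-0.5237, 0.6882, -0.6422) v2=(-0.8179, -0.2860, 0.5172) v3=(1.0159, -0.2709, 0.8055)
step 14: KE=3.0804, PE=-0.5322, E=2.5482

2.5482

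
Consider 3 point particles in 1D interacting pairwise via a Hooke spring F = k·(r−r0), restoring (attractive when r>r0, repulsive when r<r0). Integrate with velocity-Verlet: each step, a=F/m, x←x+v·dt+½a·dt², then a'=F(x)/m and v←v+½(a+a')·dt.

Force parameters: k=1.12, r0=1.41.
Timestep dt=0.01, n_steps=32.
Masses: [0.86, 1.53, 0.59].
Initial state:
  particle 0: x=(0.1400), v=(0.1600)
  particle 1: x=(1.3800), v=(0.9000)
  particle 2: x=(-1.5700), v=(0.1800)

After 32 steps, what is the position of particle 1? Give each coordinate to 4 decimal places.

step 0: x0=(0.1400) x1=(1.3800) x2=(-1.5700)
step 1: x0=(0.1416) x1=(1.3889) x2=(-1.5680)
step 2: x0=(0.1431) x1=(1.3978) x2=(-1.5657)
step 3: x0=(0.1445) x1=(1.4065) x2=(-1.5630)
step 4: x0=(0.1459) x1=(1.4152) x2=(-1.5600)
step 5: x0=(0.1473) x1=(1.4237) x2=(-1.5566)
step 6: x0=(0.1485) x1=(1.4322) x2=(-1.5529)
step 7: x0=(0.1498) x1=(1.4405) x2=(-1.5488)
step 8: x0=(0.1509) x1=(1.4487) x2=(-1.5443)
step 9: x0=(0.1521) x1=(1.4568) x2=(-1.5395)
step 10: x0=(0.1531) x1=(1.4648) x2=(-1.5344)
step 11: x0=(0.1541) x1=(1.4727) x2=(-1.5289)
step 12: x0=(0.1551) x1=(1.4805) x2=(-1.5230)
step 13: x0=(0.1560) x1=(1.4882) x2=(-1.5168)
step 14: x0=(0.1569) x1=(1.4957) x2=(-1.5102)
step 15: x0=(0.1578) x1=(1.5032) x2=(-1.5033)
step 16: x0=(0.1586) x1=(1.5105) x2=(-1.4960)
step 17: x0=(0.1593) x1=(1.5178) x2=(-1.4884)
step 18: x0=(0.1600) x1=(1.5249) x2=(-1.4804)
step 19: x0=(0.1607) x1=(1.5319) x2=(-1.4721)
step 20: x0=(0.1614) x1=(1.5388) x2=(-1.4635)
step 21: x0=(0.1620) x1=(1.5455) x2=(-1.4545)
step 22: x0=(0.1626) x1=(1.5522) x2=(-1.4451)
step 23: x0=(0.1632) x1=(1.5587) x2=(-1.4354)
step 24: x0=(0.1637) x1=(1.5652) x2=(-1.4254)
step 25: x0=(0.1642) x1=(1.5715) x2=(-1.4151)
step 26: x0=(0.1647) x1=(1.5777) x2=(-1.4044)
step 27: x0=(0.1652) x1=(1.5838) x2=(-1.3934)
step 28: x0=(0.1656) x1=(1.5897) x2=(-1.3820)
step 29: x0=(0.1660) x1=(1.5956) x2=(-1.3704)
step 30: x0=(0.1665) x1=(1.6013) x2=(-1.3584)
step 31: x0=(0.1669) x1=(1.6069) x2=(-1.3461)
step 32: x0=(0.1673) x1=(1.6125) x2=(-1.3335)

(1.6125)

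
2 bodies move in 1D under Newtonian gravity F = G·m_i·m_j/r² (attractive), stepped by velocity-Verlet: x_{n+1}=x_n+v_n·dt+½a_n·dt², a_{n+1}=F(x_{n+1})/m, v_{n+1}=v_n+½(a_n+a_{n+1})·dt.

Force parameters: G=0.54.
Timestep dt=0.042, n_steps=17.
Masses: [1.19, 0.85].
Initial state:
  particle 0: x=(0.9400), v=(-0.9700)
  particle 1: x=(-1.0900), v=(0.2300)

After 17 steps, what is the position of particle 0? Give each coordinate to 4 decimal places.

(0.2062)

step 0: x0=(0.9400) x1=(-1.0900)
step 1: x0=(0.8992) x1=(-1.0802)
step 2: x0=(0.8581) x1=(-1.0701)
step 3: x0=(0.8169) x1=(-1.0597)
step 4: x0=(0.7754) x1=(-1.0490)
step 5: x0=(0.7336) x1=(-1.0380)
step 6: x0=(0.6916) x1=(-1.0265)
step 7: x0=(0.6494) x1=(-1.0147)
step 8: x0=(0.6068) x1=(-1.0025)
step 9: x0=(0.5639) x1=(-0.9899)
step 10: x0=(0.5207) x1=(-0.9768)
step 11: x0=(0.4772) x1=(-0.9631)
step 12: x0=(0.4332) x1=(-0.9490)
step 13: x0=(0.3888) x1=(-0.9342)
step 14: x0=(0.3440) x1=(-0.9188)
step 15: x0=(0.2986) x1=(-0.9027)
step 16: x0=(0.2527) x1=(-0.8858)
step 17: x0=(0.2062) x1=(-0.8680)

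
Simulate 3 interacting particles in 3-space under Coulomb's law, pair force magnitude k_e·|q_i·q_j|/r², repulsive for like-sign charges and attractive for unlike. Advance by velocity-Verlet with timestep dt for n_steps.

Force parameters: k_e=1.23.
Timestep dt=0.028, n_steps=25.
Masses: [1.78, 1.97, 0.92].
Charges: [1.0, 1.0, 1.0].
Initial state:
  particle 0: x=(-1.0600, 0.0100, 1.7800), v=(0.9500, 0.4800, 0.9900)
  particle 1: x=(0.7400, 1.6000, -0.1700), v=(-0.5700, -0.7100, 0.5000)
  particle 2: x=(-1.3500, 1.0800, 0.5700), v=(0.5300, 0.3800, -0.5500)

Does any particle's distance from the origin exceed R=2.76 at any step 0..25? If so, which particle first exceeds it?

no

step 0: x0=(-1.0600, 0.0100, 1.7800) x1=(0.7400, 1.6000, -0.1700) x2=(-1.3500, 1.0800, 0.5700)
step 1: x0=(-1.0334, 0.0234, 1.8078) x1=(0.7241, 1.5801, -0.1560) x2=(-1.3353, 1.0907, 0.5545)
step 2: x0=(-1.0068, 0.0366, 1.8358) x1=(0.7083, 1.5603, -0.1421) x2=(-1.3208, 1.1017, 0.5388)
step 3: x0=(-0.9802, 0.0496, 1.8640) x1=(0.6927, 1.5406, -0.1283) x2=(-1.3067, 1.1128, 0.5228)
step 4: x0=(-0.9536, 0.0626, 1.8923) x1=(0.6771, 1.5209, -0.1145) x2=(-1.2927, 1.1241, 0.5067)
step 5: x0=(-0.9270, 0.0753, 1.9209) x1=(0.6617, 1.5012, -0.1008) x2=(-1.2791, 1.1355, 0.4904)
step 6: x0=(-0.9004, 0.0880, 1.9496) x1=(0.6465, 1.4816, -0.0872) x2=(-1.2658, 1.1471, 0.4739)
step 7: x0=(-0.8738, 0.1005, 1.9784) x1=(0.6314, 1.4620, -0.0736) x2=(-1.2528, 1.1588, 0.4572)
step 8: x0=(-0.8472, 0.1130, 2.0075) x1=(0.6164, 1.4425, -0.0602) x2=(-1.2401, 1.1706, 0.4404)
step 9: x0=(-0.8206, 0.1253, 2.0367) x1=(0.6016, 1.4230, -0.0468) x2=(-1.2277, 1.1826, 0.4234)
step 10: x0=(-0.7940, 0.1375, 2.0660) x1=(0.5870, 1.4036, -0.0334) x2=(-1.2156, 1.1946, 0.4063)
step 11: x0=(-0.7674, 0.1496, 2.0956) x1=(0.5725, 1.3842, -0.0202) x2=(-1.2039, 1.2068, 0.3890)
step 12: x0=(-0.7409, 0.1616, 2.1252) x1=(0.5582, 1.3649, -0.0070) x2=(-1.1926, 1.2190, 0.3716)
step 13: x0=(-0.7143, 0.1735, 2.1551) x1=(0.5440, 1.3456, 0.0060) x2=(-1.1816, 1.2314, 0.3540)
step 14: x0=(-0.6877, 0.1854, 2.1851) x1=(0.5301, 1.3263, 0.0190) x2=(-1.1710, 1.2438, 0.3364)
step 15: x0=(-0.6612, 0.1971, 2.2152) x1=(0.5163, 1.3071, 0.0320) x2=(-1.1608, 1.2563, 0.3186)
step 16: x0=(-0.6346, 0.2088, 2.2455) x1=(0.5028, 1.2879, 0.0448) x2=(-1.1509, 1.2690, 0.3007)
step 17: x0=(-0.6081, 0.2204, 2.2760) x1=(0.4894, 1.2687, 0.0576) x2=(-1.1415, 1.2817, 0.2826)
step 18: x0=(-0.5816, 0.2319, 2.3066) x1=(0.4763, 1.2495, 0.0702) x2=(-1.1326, 1.2945, 0.2645)
step 19: x0=(-0.5551, 0.2433, 2.3374) x1=(0.4633, 1.2304, 0.0828) x2=(-1.1240, 1.3074, 0.2462)
step 20: x0=(-0.5285, 0.2547, 2.3683) x1=(0.4506, 1.2113, 0.0954) x2=(-1.1160, 1.3204, 0.2279)
step 21: x0=(-0.5020, 0.2660, 2.3993) x1=(0.4381, 1.1922, 0.1078) x2=(-1.1083, 1.3335, 0.2094)
step 22: x0=(-0.4755, 0.2772, 2.4305) x1=(0.4258, 1.1731, 0.1202) x2=(-1.1012, 1.3467, 0.1908)
step 23: x0=(-0.4490, 0.2884, 2.4618) x1=(0.4138, 1.1540, 0.1325) x2=(-1.0945, 1.3600, 0.1721)
step 24: x0=(-0.4225, 0.2995, 2.4933) x1=(0.4019, 1.1349, 0.1447) x2=(-1.0884, 1.3734, 0.1532)
step 25: x0=(-0.3961, 0.3106, 2.5249) x1=(0.3904, 1.1158, 0.1569) x2=(-1.0827, 1.3870, 0.1342)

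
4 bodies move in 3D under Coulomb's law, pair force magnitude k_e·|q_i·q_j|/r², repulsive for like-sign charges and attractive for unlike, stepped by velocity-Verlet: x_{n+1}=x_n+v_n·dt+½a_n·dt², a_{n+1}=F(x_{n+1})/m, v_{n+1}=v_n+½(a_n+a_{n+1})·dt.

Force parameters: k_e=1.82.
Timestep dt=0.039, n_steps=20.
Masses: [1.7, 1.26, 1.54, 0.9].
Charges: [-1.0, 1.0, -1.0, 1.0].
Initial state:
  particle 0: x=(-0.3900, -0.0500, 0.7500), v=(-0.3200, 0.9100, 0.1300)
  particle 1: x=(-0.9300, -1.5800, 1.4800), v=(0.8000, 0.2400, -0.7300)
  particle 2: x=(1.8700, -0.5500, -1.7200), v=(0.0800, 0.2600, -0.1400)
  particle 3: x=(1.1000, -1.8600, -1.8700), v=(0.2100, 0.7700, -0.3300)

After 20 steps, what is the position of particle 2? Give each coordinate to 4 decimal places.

step 0: x0=(-0.3900, -0.0500, 0.7500) x1=(-0.9300, -1.5800, 1.4800) x2=(1.8700, -0.5500, -1.7200) x3=(1.1000, -1.8600, -1.8700)
step 1: x0=(-0.4026, -0.0148, 0.7552) x1=(-0.8987, -1.5703, 1.4514) x2=(1.8729, -0.5402, -1.7255) x3=(1.1085, -1.8293, -1.8828)
step 2: x0=(-0.4153, 0.0200, 0.7606) x1=(-0.8672, -1.5600, 1.4226) x2=(1.8755, -0.5312, -1.7312) x3=(1.1177, -1.7974, -1.8954)
step 3: x0=(-0.4283, 0.0542, 0.7662) x1=(-0.8355, -1.5490, 1.3935) x2=(1.8777, -0.5228, -1.7369) x3=(1.1277, -1.7642, -1.9079)
step 4: x0=(-0.4414, 0.0880, 0.7719) x1=(-0.8037, -1.5374, 1.3643) x2=(1.8796, -0.5153, -1.7429) x3=(1.1383, -1.7296, -1.9202)
step 5: x0=(-0.4546, 0.1212, 0.7779) x1=(-0.7717, -1.5250, 1.3348) x2=(1.8810, -0.5085, -1.7489) x3=(1.1498, -1.6937, -1.9324)
step 6: x0=(-0.4679, 0.1539, 0.7840) x1=(-0.7396, -1.5120, 1.3052) x2=(1.8819, -0.5026, -1.7551) x3=(1.1620, -1.6563, -1.9443)
step 7: x0=(-0.4814, 0.1860, 0.7903) x1=(-0.7073, -1.4982, 1.2754) x2=(1.8824, -0.4975, -1.7615) x3=(1.1751, -1.6175, -1.9561)
step 8: x0=(-0.4950, 0.2176, 0.7967) x1=(-0.6750, -1.4838, 1.2454) x2=(1.8824, -0.4933, -1.7680) x3=(1.1892, -1.5771, -1.9676)
step 9: x0=(-0.5086, 0.2487, 0.8033) x1=(-0.6426, -1.4686, 1.2153) x2=(1.8819, -0.4900, -1.7747) x3=(1.2042, -1.5352, -1.9788)
step 10: x0=(-0.5224, 0.2793, 0.8100) x1=(-0.6102, -1.4528, 1.1851) x2=(1.8807, -0.4877, -1.7816) x3=(1.2202, -1.4915, -1.9898)
step 11: x0=(-0.5361, 0.3093, 0.8168) x1=(-0.5777, -1.4362, 1.1547) x2=(1.8790, -0.4865, -1.7888) x3=(1.2374, -1.4460, -2.0005)
step 12: x0=(-0.5499, 0.3388, 0.8237) x1=(-0.5452, -1.4189, 1.1243) x2=(1.8765, -0.4864, -1.7962) x3=(1.2559, -1.3986, -2.0107)
step 13: x0=(-0.5638, 0.3678, 0.8306) x1=(-0.5127, -1.4008, 1.0938) x2=(1.8733, -0.4876, -1.8038) x3=(1.2756, -1.3491, -2.0206)
step 14: x0=(-0.5776, 0.3962, 0.8377) x1=(-0.4802, -1.3821, 1.0632) x2=(1.8692, -0.4900, -1.8118) x3=(1.2969, -1.2973, -2.0300)
step 15: x0=(-0.5915, 0.4241, 0.8448) x1=(-0.4477, -1.3627, 1.0326) x2=(1.8641, -0.4939, -1.8202) x3=(1.3199, -1.2431, -2.0388)
step 16: x0=(-0.6053, 0.4516, 0.8520) x1=(-0.4153, -1.3425, 1.0020) x2=(1.8579, -0.4994, -1.8290) x3=(1.3449, -1.1861, -2.0468)
step 17: x0=(-0.6191, 0.4784, 0.8592) x1=(-0.3829, -1.3217, 0.9713) x2=(1.8504, -0.5068, -1.8384) x3=(1.3722, -1.1259, -2.0540)
step 18: x0=(-0.6329, 0.5048, 0.8665) x1=(-0.3506, -1.3002, 0.9406) x2=(1.8413, -0.5163, -1.8485) x3=(1.4022, -1.0621, -2.0599)
step 19: x0=(-0.6466, 0.5307, 0.8737) x1=(-0.3184, -1.2780, 0.9099) x2=(1.8301, -0.5283, -1.8595) x3=(1.4357, -0.9938, -2.0643)
step 20: x0=(-0.6602, 0.5561, 0.8810) x1=(-0.2864, -1.2552, 0.8792) x2=(1.8163, -0.5436, -1.8719) x3=(1.4738, -0.9202, -2.0664)

(1.8163, -0.5436, -1.8719)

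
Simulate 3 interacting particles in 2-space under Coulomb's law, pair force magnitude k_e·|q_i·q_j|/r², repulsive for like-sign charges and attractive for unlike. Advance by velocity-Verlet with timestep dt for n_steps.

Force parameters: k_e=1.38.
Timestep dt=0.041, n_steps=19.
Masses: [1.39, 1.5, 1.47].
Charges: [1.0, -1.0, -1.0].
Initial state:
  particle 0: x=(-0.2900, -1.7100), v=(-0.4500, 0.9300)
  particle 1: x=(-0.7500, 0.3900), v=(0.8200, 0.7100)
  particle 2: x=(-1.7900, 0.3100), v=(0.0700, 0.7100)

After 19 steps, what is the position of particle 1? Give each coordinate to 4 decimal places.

step 0: x0=(-0.2900, -1.7100) x1=(-0.7500, 0.3900) x2=(-1.7900, 0.3100)
step 1: x0=(-0.3086, -1.6716) x1=(-0.7156, 0.4190) x2=(-1.7878, 0.3390)
step 2: x0=(-0.3274, -1.6326) x1=(-0.6799, 0.4478) x2=(-1.7868, 0.3676)
step 3: x0=(-0.3464, -1.5930) x1=(-0.6428, 0.4763) x2=(-1.7869, 0.3960)
step 4: x0=(-0.3656, -1.5528) x1=(-0.6045, 0.5045) x2=(-1.7880, 0.4240)
step 5: x0=(-0.3851, -1.5120) x1=(-0.5651, 0.5325) x2=(-1.7902, 0.4518)
step 6: x0=(-0.4047, -1.4706) x1=(-0.5246, 0.5602) x2=(-1.7932, 0.4792)
step 7: x0=(-0.4245, -1.4286) x1=(-0.4831, 0.5875) x2=(-1.7970, 0.5064)
step 8: x0=(-0.4446, -1.3858) x1=(-0.4407, 0.6145) x2=(-1.8016, 0.5333)
step 9: x0=(-0.4648, -1.3425) x1=(-0.3975, 0.6412) x2=(-1.8068, 0.5599)
step 10: x0=(-0.4851, -1.2984) x1=(-0.3536, 0.6676) x2=(-1.8127, 0.5863)
step 11: x0=(-0.5056, -1.2537) x1=(-0.3089, 0.6936) x2=(-1.8192, 0.6123)
step 12: x0=(-0.5263, -1.2082) x1=(-0.2636, 0.7192) x2=(-1.8261, 0.6381)
step 13: x0=(-0.5471, -1.1621) x1=(-0.2178, 0.7444) x2=(-1.8335, 0.6636)
step 14: x0=(-0.5680, -1.1152) x1=(-0.1714, 0.7693) x2=(-1.8414, 0.6887)
step 15: x0=(-0.5890, -1.0677) x1=(-0.1245, 0.7938) x2=(-1.8496, 0.7136)
step 16: x0=(-0.6101, -1.0194) x1=(-0.0772, 0.8179) x2=(-1.8582, 0.7382)
step 17: x0=(-0.6312, -0.9703) x1=(-0.0296, 0.8416) x2=(-1.8670, 0.7625)
step 18: x0=(-0.6525, -0.9206) x1=(0.0184, 0.8649) x2=(-1.8761, 0.7865)
step 19: x0=(-0.6738, -0.8701) x1=(0.0666, 0.8879) x2=(-1.8855, 0.8102)

(0.0666, 0.8879)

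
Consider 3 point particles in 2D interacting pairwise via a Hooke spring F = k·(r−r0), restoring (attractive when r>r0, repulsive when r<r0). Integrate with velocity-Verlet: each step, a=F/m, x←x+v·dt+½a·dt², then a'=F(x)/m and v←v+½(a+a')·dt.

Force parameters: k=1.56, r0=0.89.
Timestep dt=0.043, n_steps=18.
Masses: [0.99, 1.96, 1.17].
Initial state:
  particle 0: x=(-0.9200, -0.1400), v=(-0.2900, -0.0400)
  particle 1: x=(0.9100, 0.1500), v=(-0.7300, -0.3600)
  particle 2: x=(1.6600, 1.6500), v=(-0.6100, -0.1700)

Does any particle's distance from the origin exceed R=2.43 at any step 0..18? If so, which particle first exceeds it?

no

step 0: x0=(-0.9200, -0.1400) x1=(0.9100, 0.1500) x2=(1.6600, 1.6500)
step 1: x0=(-0.9284, -0.1396) x1=(0.8782, 0.1349) x2=(1.6311, 1.6402)
step 2: x0=(-0.9288, -0.1351) x1=(0.8455, 0.1207) x2=(1.5967, 1.6256)
step 3: x0=(-0.9213, -0.1266) x1=(0.8120, 0.1073) x2=(1.5571, 1.6061)
step 4: x0=(-0.9062, -0.1142) x1=(0.7778, 0.0948) x2=(1.5123, 1.5819)
step 5: x0=(-0.8839, -0.0981) x1=(0.7429, 0.0831) x2=(1.4625, 1.5531)
step 6: x0=(-0.8548, -0.0784) x1=(0.7074, 0.0724) x2=(1.4079, 1.5198)
step 7: x0=(-0.8191, -0.0553) x1=(0.6714, 0.0624) x2=(1.3488, 1.4822)
step 8: x0=(-0.7775, -0.0292) x1=(0.6349, 0.0533) x2=(1.2853, 1.4406)
step 9: x0=(-0.7305, -0.0001) x1=(0.5981, 0.0450) x2=(1.2179, 1.3952)
step 10: x0=(-0.6787, 0.0315) x1=(0.5610, 0.0375) x2=(1.1469, 1.3463)
step 11: x0=(-0.6226, 0.0655) x1=(0.5236, 0.0308) x2=(1.0726, 1.2942)
step 12: x0=(-0.5629, 0.1015) x1=(0.4862, 0.0246) x2=(0.9954, 1.2393)
step 13: x0=(-0.5003, 0.1392) x1=(0.4488, 0.0191) x2=(0.9157, 1.1819)
step 14: x0=(-0.4355, 0.1785) x1=(0.4115, 0.0141) x2=(0.8340, 1.1224)
step 15: x0=(-0.3691, 0.2189) x1=(0.3744, 0.0095) x2=(0.7506, 1.0612)
step 16: x0=(-0.3019, 0.2603) x1=(0.3376, 0.0052) x2=(0.6661, 0.9987)
step 17: x0=(-0.2344, 0.3025) x1=(0.3011, 0.0009) x2=(0.5808, 0.9354)
step 18: x0=(-0.1674, 0.3454) x1=(0.2650, -0.0034) x2=(0.4951, 0.8716)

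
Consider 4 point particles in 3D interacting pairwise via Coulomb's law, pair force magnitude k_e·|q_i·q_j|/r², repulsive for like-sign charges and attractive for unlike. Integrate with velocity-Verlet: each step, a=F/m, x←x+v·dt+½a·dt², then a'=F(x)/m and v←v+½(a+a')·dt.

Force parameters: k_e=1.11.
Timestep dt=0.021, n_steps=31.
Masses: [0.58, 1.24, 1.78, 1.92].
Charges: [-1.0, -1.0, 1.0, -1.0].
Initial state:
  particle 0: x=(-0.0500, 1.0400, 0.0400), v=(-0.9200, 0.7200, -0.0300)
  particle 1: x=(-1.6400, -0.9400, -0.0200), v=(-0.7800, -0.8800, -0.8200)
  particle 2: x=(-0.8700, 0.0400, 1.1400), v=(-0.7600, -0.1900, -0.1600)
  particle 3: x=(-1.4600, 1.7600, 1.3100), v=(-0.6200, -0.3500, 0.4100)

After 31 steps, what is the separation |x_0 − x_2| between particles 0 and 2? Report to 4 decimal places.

step 0: x0=(-0.0500, 1.0400, 0.0400) x1=(-1.6400, -0.9400, -0.0200) x2=(-0.8700, 0.0400, 1.1400) x3=(-1.4600, 1.7600, 1.3100)
step 1: x0=(-0.0693, 1.0550, 0.0394) x1=(-1.6564, -0.9585, -0.0372) x2=(-0.8860, 0.0360, 1.1366) x3=(-1.4730, 1.7526, 1.3186)
step 2: x0=(-0.0885, 1.0700, 0.0389) x1=(-1.6727, -0.9770, -0.0543) x2=(-0.9020, 0.0322, 1.1330) x3=(-1.4861, 1.7452, 1.3273)
step 3: x0=(-0.1076, 1.0847, 0.0384) x1=(-1.6890, -0.9955, -0.0713) x2=(-0.9180, 0.0284, 1.1294) x3=(-1.4991, 1.7378, 1.3360)
step 4: x0=(-0.1266, 1.0993, 0.0380) x1=(-1.7054, -1.0140, -0.0883) x2=(-0.9340, 0.0247, 1.1256) x3=(-1.5122, 1.7304, 1.3448)
step 5: x0=(-0.1456, 1.1138, 0.0376) x1=(-1.7217, -1.0325, -0.1052) x2=(-0.9501, 0.0211, 1.1218) x3=(-1.5253, 1.7229, 1.3536)
step 6: x0=(-0.1644, 1.1281, 0.0372) x1=(-1.7379, -1.0510, -0.1221) x2=(-0.9662, 0.0175, 1.1178) x3=(-1.5384, 1.7154, 1.3625)
step 7: x0=(-0.1832, 1.1423, 0.0369) x1=(-1.7542, -1.0696, -0.1389) x2=(-0.9823, 0.0141, 1.1137) x3=(-1.5516, 1.7079, 1.3714)
step 8: x0=(-0.2019, 1.1563, 0.0367) x1=(-1.7704, -1.0881, -0.1556) x2=(-0.9984, 0.0107, 1.1096) x3=(-1.5647, 1.7003, 1.3803)
step 9: x0=(-0.2205, 1.1702, 0.0364) x1=(-1.7867, -1.1067, -0.1723) x2=(-1.0145, 0.0075, 1.1053) x3=(-1.5779, 1.6927, 1.3893)
step 10: x0=(-0.2390, 1.1840, 0.0362) x1=(-1.8029, -1.1252, -0.1889) x2=(-1.0307, 0.0043, 1.1009) x3=(-1.5911, 1.6851, 1.3983)
step 11: x0=(-0.2574, 1.1976, 0.0360) x1=(-1.8191, -1.1438, -0.2055) x2=(-1.0469, 0.0012, 1.0965) x3=(-1.6043, 1.6774, 1.4074)
step 12: x0=(-0.2757, 1.2111, 0.0358) x1=(-1.8352, -1.1623, -0.2220) x2=(-1.0631, -0.0018, 1.0919) x3=(-1.6175, 1.6697, 1.4165)
step 13: x0=(-0.2940, 1.2244, 0.0357) x1=(-1.8514, -1.1809, -0.2385) x2=(-1.0793, -0.0047, 1.0873) x3=(-1.6307, 1.6619, 1.4256)
step 14: x0=(-0.3121, 1.2376, 0.0355) x1=(-1.8676, -1.1995, -0.2549) x2=(-1.0955, -0.0075, 1.0826) x3=(-1.6440, 1.6541, 1.4348)
step 15: x0=(-0.3302, 1.2506, 0.0354) x1=(-1.8837, -1.2181, -0.2712) x2=(-1.1118, -0.0102, 1.0778) x3=(-1.6573, 1.6463, 1.4441)
step 16: x0=(-0.3482, 1.2635, 0.0353) x1=(-1.8998, -1.2367, -0.2876) x2=(-1.1281, -0.0129, 1.0729) x3=(-1.6706, 1.6384, 1.4534)
step 17: x0=(-0.3661, 1.2763, 0.0351) x1=(-1.9159, -1.2553, -0.3038) x2=(-1.1444, -0.0154, 1.0680) x3=(-1.6839, 1.6305, 1.4627)
step 18: x0=(-0.3839, 1.2889, 0.0350) x1=(-1.9320, -1.2739, -0.3201) x2=(-1.1607, -0.0178, 1.0629) x3=(-1.6972, 1.6226, 1.4721)
step 19: x0=(-0.4016, 1.3014, 0.0348) x1=(-1.9481, -1.2925, -0.3362) x2=(-1.1770, -0.0202, 1.0578) x3=(-1.7105, 1.6146, 1.4815)
step 20: x0=(-0.4193, 1.3138, 0.0347) x1=(-1.9642, -1.3111, -0.3524) x2=(-1.1934, -0.0224, 1.0527) x3=(-1.7239, 1.6065, 1.4909)
step 21: x0=(-0.4368, 1.3260, 0.0345) x1=(-1.9803, -1.3298, -0.3685) x2=(-1.2097, -0.0245, 1.0474) x3=(-1.7373, 1.5984, 1.5004)
step 22: x0=(-0.4543, 1.3381, 0.0343) x1=(-1.9963, -1.3484, -0.3846) x2=(-1.2261, -0.0266, 1.0421) x3=(-1.7507, 1.5903, 1.5099)
step 23: x0=(-0.4717, 1.3500, 0.0341) x1=(-2.0124, -1.3670, -0.4006) x2=(-1.2425, -0.0285, 1.0368) x3=(-1.7641, 1.5821, 1.5195)
step 24: x0=(-0.4890, 1.3619, 0.0339) x1=(-2.0284, -1.3857, -0.4166) x2=(-1.2589, -0.0303, 1.0314) x3=(-1.7775, 1.5738, 1.5291)
step 25: x0=(-0.5062, 1.3736, 0.0337) x1=(-2.0444, -1.4043, -0.4325) x2=(-1.2754, -0.0321, 1.0259) x3=(-1.7910, 1.5655, 1.5387)
step 26: x0=(-0.5234, 1.3851, 0.0334) x1=(-2.0604, -1.4230, -0.4484) x2=(-1.2918, -0.0337, 1.0203) x3=(-1.8044, 1.5572, 1.5484)
step 27: x0=(-0.5405, 1.3966, 0.0331) x1=(-2.0764, -1.4416, -0.4643) x2=(-1.3083, -0.0352, 1.0148) x3=(-1.8179, 1.5487, 1.5581)
step 28: x0=(-0.5575, 1.4079, 0.0328) x1=(-2.0924, -1.4603, -0.4802) x2=(-1.3248, -0.0367, 1.0091) x3=(-1.8314, 1.5403, 1.5678)
step 29: x0=(-0.5744, 1.4191, 0.0324) x1=(-2.1084, -1.4789, -0.4960) x2=(-1.3413, -0.0380, 1.0034) x3=(-1.8449, 1.5318, 1.5776)
step 30: x0=(-0.5912, 1.4302, 0.0320) x1=(-2.1244, -1.4976, -0.5117) x2=(-1.3578, -0.0392, 0.9977) x3=(-1.8584, 1.5232, 1.5874)
step 31: x0=(-0.6080, 1.4411, 0.0316) x1=(-2.1403, -1.5162, -0.5275) x2=(-1.3743, -0.0404, 0.9919) x3=(-1.8720, 1.5146, 1.5972)

1.9247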